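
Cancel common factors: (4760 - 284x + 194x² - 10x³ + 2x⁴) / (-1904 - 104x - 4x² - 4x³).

(-35 - x - x²)/(14 + 2x)

By polynomial division,
  2x⁴ - 10x³ + 194x² - 284x + 4760 = (-(1/2)x + 3)(-4x³ - 4x² - 104x - 1904) + (154x² - 924x + 10472)
  -4x³ - 4x² - 104x - 1904 = (-(2/77)x - 2/11)(154x² - 924x + 10472) + (0)
Last nonzero remainder: 154x² - 924x + 10472. Dividing through by 154 gives the monic gcd x² - 6x + 68.
Cancel x² - 6x + 68 from numerator and denominator to get the reduced form.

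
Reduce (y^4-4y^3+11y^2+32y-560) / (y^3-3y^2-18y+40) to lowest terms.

Repeated division with remainder:
  y^4-4y^3+11y^2+32y-560 = (y-1)(y^3-3y^2-18y+40) + (26y^2-26y-520)
  y^3-3y^2-18y+40 = ((1/26)y-1/13)(26y^2-26y-520) + (0)
Last nonzero remainder: 26y^2-26y-520. Dividing through by 26 gives the monic gcd y^2-y-20.
Cancel y^2-y-20 from numerator and denominator to get the reduced form.

(y^2-3y+28)/(y-2)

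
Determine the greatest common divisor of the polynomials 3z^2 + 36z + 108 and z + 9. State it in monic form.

1

Repeated division with remainder:
  3z^2 + 36z + 108 = (3z + 9)(z + 9) + (27)
  z + 9 = ((1/27)z + 1/3)(27) + (0)
The last nonzero remainder is the constant 27, so the polynomials are coprime and gcd = 1.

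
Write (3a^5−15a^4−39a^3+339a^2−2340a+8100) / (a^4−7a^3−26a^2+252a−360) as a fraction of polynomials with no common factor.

Repeated division with remainder:
  3a^5−15a^4−39a^3+339a^2−2340a+8100 = (3a+6)(a^4−7a^3−26a^2+252a−360) + (81a^3−261a^2−2772a+10260)
  a^4−7a^3−26a^2+252a−360 = ((1/81)a−34/729)(81a^3−261a^2−2772a+10260) + (−(320/81)a^2−(320/81)a+3200/27)
  81a^3−261a^2−2772a+10260 = (−(6561/320)a+13851/160)(−(320/81)a^2−(320/81)a+3200/27) + (0)
Last nonzero remainder: −(320/81)a^2−(320/81)a+3200/27. Dividing through by −320/81 gives the monic gcd a^2+a−30.
Cancel a^2+a−30 from numerator and denominator to get the reduced form.

(3a^3−18a^2+69a−270)/(a^2−8a+12)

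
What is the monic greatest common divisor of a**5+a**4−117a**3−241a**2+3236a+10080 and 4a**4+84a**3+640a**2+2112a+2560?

By polynomial division,
  a**5+a**4−117a**3−241a**2+3236a+10080 = ((1/4)a−5)(4a**4+84a**3+640a**2+2112a+2560) + (143a**3+2431a**2+13156a+22880)
  4a**4+84a**3+640a**2+2112a+2560 = ((4/143)a+16/143)(143a**3+2431a**2+13156a+22880) + (0)
Last nonzero remainder: 143a**3+2431a**2+13156a+22880. Dividing through by 143 gives the monic gcd a**3+17a**2+92a+160.

a**3+17a**2+92a+160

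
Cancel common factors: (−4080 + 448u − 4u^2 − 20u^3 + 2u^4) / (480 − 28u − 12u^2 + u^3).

Repeated division with remainder:
  2u^4 − 20u^3 − 4u^2 + 448u − 4080 = (2u + 4)(u^3 − 12u^2 − 28u + 480) + (100u^2 − 400u − 6000)
  u^3 − 12u^2 − 28u + 480 = ((1/100)u − 2/25)(100u^2 − 400u − 6000) + (0)
Last nonzero remainder: 100u^2 − 400u − 6000. Dividing through by 100 gives the monic gcd u^2 − 4u − 60.
Cancel u^2 − 4u − 60 from numerator and denominator to get the reduced form.

(68 − 12u + 2u^2)/(−8 + u)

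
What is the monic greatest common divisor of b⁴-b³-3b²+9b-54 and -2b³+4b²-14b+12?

By polynomial division,
  b⁴-b³-3b²+9b-54 = (-(1/2)b-1/2)(-2b³+4b²-14b+12) + (-8b²+8b-48)
  -2b³+4b²-14b+12 = ((1/4)b-1/4)(-8b²+8b-48) + (0)
Last nonzero remainder: -8b²+8b-48. Dividing through by -8 gives the monic gcd b²-b+6.

b²-b+6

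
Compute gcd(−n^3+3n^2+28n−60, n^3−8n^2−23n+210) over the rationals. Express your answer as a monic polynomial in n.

n^2−n−30

Repeated division with remainder:
  −n^3+3n^2+28n−60 = (−1)(n^3−8n^2−23n+210) + (−5n^2+5n+150)
  n^3−8n^2−23n+210 = (−(1/5)n+7/5)(−5n^2+5n+150) + (0)
Last nonzero remainder: −5n^2+5n+150. Dividing through by −5 gives the monic gcd n^2−n−30.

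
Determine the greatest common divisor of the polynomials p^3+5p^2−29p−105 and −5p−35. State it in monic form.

p+7

Repeated division with remainder:
  p^3+5p^2−29p−105 = (−(1/5)p^2+(2/5)p+3)(−5p−35) + (0)
Last nonzero remainder: −5p−35. Dividing through by −5 gives the monic gcd p+7.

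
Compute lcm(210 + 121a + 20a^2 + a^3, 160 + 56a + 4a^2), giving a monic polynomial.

840 + 694a + 201a^2 + 24a^3 + a^4

Apply the Euclidean algorithm:
  a^3 + 20a^2 + 121a + 210 = ((1/4)a + 3/2)(4a^2 + 56a + 160) + (-3a - 30)
  4a^2 + 56a + 160 = (-(4/3)a - 16/3)(-3a - 30) + (0)
Last nonzero remainder: -3a - 30. Dividing through by -3 gives the monic gcd a + 10.
Then lcm(f, g) = f·g / gcd(f, g); expanding and making the result monic gives the answer.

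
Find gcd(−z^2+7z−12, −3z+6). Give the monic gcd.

Apply the Euclidean algorithm:
  −z^2+7z−12 = ((1/3)z−5/3)(−3z+6) + (−2)
  −3z+6 = ((3/2)z−3)(−2) + (0)
The last nonzero remainder is the constant −2, so the polynomials are coprime and gcd = 1.

1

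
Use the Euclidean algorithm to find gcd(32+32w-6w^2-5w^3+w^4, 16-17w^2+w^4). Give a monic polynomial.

-4-3w+w^2

Euclidean algorithm in ℚ[w]:
  w^4-5w^3-6w^2+32w+32 = (w^4-17w^2+16) + (-5w^3+11w^2+32w+16)
  w^4-17w^2+16 = (-(1/5)w-11/25)(-5w^3+11w^2+32w+16) + (-(144/25)w^2+(432/25)w+576/25)
  -5w^3+11w^2+32w+16 = ((125/144)w+25/36)(-(144/25)w^2+(432/25)w+576/25) + (0)
Last nonzero remainder: -(144/25)w^2+(432/25)w+576/25. Dividing through by -144/25 gives the monic gcd w^2-3w-4.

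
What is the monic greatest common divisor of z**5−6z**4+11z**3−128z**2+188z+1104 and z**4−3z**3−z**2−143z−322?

z**3+4z**2+27z+46

By polynomial division,
  z**5−6z**4+11z**3−128z**2+188z+1104 = (z−3)(z**4−3z**3−z**2−143z−322) + (3z**3+12z**2+81z+138)
  z**4−3z**3−z**2−143z−322 = ((1/3)z−7/3)(3z**3+12z**2+81z+138) + (0)
Last nonzero remainder: 3z**3+12z**2+81z+138. Dividing through by 3 gives the monic gcd z**3+4z**2+27z+46.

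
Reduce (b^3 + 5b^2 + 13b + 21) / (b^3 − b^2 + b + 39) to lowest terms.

(b^2 + 2b + 7)/(b^2 − 4b + 13)

Apply the Euclidean algorithm:
  b^3 + 5b^2 + 13b + 21 = (b^3 − b^2 + b + 39) + (6b^2 + 12b − 18)
  b^3 − b^2 + b + 39 = ((1/6)b − 1/2)(6b^2 + 12b − 18) + (10b + 30)
  6b^2 + 12b − 18 = ((3/5)b − 3/5)(10b + 30) + (0)
Last nonzero remainder: 10b + 30. Dividing through by 10 gives the monic gcd b + 3.
Cancel b + 3 from numerator and denominator to get the reduced form.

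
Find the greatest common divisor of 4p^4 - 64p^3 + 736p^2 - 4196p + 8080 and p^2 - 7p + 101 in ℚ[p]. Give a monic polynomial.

Apply the Euclidean algorithm:
  4p^4 - 64p^3 + 736p^2 - 4196p + 8080 = (4p^2 - 36p + 80)(p^2 - 7p + 101) + (0)
The last nonzero remainder p^2 - 7p + 101 is already monic.

p^2 - 7p + 101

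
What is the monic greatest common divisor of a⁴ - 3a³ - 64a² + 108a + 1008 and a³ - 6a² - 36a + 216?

Repeated division with remainder:
  a⁴ - 3a³ - 64a² + 108a + 1008 = (a + 3)(a³ - 6a² - 36a + 216) + (-10a² + 360)
  a³ - 6a² - 36a + 216 = (-(1/10)a + 3/5)(-10a² + 360) + (0)
Last nonzero remainder: -10a² + 360. Dividing through by -10 gives the monic gcd a² - 36.

a² - 36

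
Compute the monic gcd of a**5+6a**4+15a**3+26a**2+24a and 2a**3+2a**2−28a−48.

a**2+5a+6

Apply the Euclidean algorithm:
  a**5+6a**4+15a**3+26a**2+24a = ((1/2)a**2+(5/2)a+12)(2a**3+2a**2−28a−48) + (96a**2+480a+576)
  2a**3+2a**2−28a−48 = ((1/48)a−1/12)(96a**2+480a+576) + (0)
Last nonzero remainder: 96a**2+480a+576. Dividing through by 96 gives the monic gcd a**2+5a+6.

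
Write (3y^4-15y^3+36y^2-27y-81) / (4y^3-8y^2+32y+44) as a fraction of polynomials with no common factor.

(3y^3-18y^2+54y-81)/(4y^2-12y+44)

Apply the Euclidean algorithm:
  3y^4-15y^3+36y^2-27y-81 = ((3/4)y-9/4)(4y^3-8y^2+32y+44) + (-6y^2+12y+18)
  4y^3-8y^2+32y+44 = (-(2/3)y)(-6y^2+12y+18) + (44y+44)
  -6y^2+12y+18 = (-(3/22)y+9/22)(44y+44) + (0)
Last nonzero remainder: 44y+44. Dividing through by 44 gives the monic gcd y+1.
Cancel y+1 from numerator and denominator to get the reduced form.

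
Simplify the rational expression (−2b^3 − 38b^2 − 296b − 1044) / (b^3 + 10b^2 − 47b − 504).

By polynomial division,
  −2b^3 − 38b^2 − 296b − 1044 = (−2)(b^3 + 10b^2 − 47b − 504) + (−18b^2 − 390b − 2052)
  b^3 + 10b^2 − 47b − 504 = (−(1/18)b + 35/54)(−18b^2 − 390b − 2052) + ((826/9)b + 826)
  −18b^2 − 390b − 2052 = (−(81/413)b − 1026/413)((826/9)b + 826) + (0)
Last nonzero remainder: (826/9)b + 826. Dividing through by 826/9 gives the monic gcd b + 9.
Cancel b + 9 from numerator and denominator to get the reduced form.

(−2b^2 − 20b − 116)/(b^2 + b − 56)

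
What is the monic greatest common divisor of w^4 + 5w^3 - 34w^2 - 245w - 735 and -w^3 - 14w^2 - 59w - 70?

Apply the Euclidean algorithm:
  w^4 + 5w^3 - 34w^2 - 245w - 735 = (-w + 9)(-w^3 - 14w^2 - 59w - 70) + (33w^2 + 216w - 105)
  -w^3 - 14w^2 - 59w - 70 = (-(1/33)w - 82/363)(33w^2 + 216w - 105) + (-(1620/121)w - 11340/121)
  33w^2 + 216w - 105 = (-(1331/540)w + 121/108)(-(1620/121)w - 11340/121) + (0)
Last nonzero remainder: -(1620/121)w - 11340/121. Dividing through by -1620/121 gives the monic gcd w + 7.

w + 7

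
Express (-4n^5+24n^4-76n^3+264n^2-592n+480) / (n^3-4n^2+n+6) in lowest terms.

By polynomial division,
  -4n^5+24n^4-76n^3+264n^2-592n+480 = (-4n^2+8n-40)(n^3-4n^2+n+6) + (120n^2-600n+720)
  n^3-4n^2+n+6 = ((1/120)n+1/120)(120n^2-600n+720) + (0)
Last nonzero remainder: 120n^2-600n+720. Dividing through by 120 gives the monic gcd n^2-5n+6.
Cancel n^2-5n+6 from numerator and denominator to get the reduced form.

(-4n^3+4n^2-32n+80)/(n+1)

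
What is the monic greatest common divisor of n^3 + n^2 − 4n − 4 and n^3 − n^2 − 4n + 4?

n^2 − 4

Apply the Euclidean algorithm:
  n^3 + n^2 − 4n − 4 = (n^3 − n^2 − 4n + 4) + (2n^2 − 8)
  n^3 − n^2 − 4n + 4 = ((1/2)n − 1/2)(2n^2 − 8) + (0)
Last nonzero remainder: 2n^2 − 8. Dividing through by 2 gives the monic gcd n^2 − 4.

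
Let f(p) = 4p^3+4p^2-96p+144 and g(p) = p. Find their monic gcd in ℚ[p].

1

By polynomial division,
  4p^3+4p^2-96p+144 = (4p^2+4p-96)(p) + (144)
  p = ((1/144)p)(144) + (0)
The last nonzero remainder is the constant 144, so the polynomials are coprime and gcd = 1.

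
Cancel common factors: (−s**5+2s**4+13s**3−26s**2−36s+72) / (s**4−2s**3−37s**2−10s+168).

Apply the Euclidean algorithm:
  −s**5+2s**4+13s**3−26s**2−36s+72 = (−s)(s**4−2s**3−37s**2−10s+168) + (−24s**3−36s**2+132s+72)
  s**4−2s**3−37s**2−10s+168 = (−(1/24)s+7/48)(−24s**3−36s**2+132s+72) + (−(105/4)s**2−(105/4)s+315/2)
  −24s**3−36s**2+132s+72 = ((32/35)s+16/35)(−(105/4)s**2−(105/4)s+315/2) + (0)
Last nonzero remainder: −(105/4)s**2−(105/4)s+315/2. Dividing through by −105/4 gives the monic gcd s**2+s−6.
Cancel s**2+s−6 from numerator and denominator to get the reduced form.

(−s**3+3s**2+4s−12)/(s**2−3s−28)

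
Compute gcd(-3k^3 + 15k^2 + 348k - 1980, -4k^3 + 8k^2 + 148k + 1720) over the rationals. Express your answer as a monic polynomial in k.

k - 10

Apply the Euclidean algorithm:
  -3k^3 + 15k^2 + 348k - 1980 = (3/4)(-4k^3 + 8k^2 + 148k + 1720) + (9k^2 + 237k - 3270)
  -4k^3 + 8k^2 + 148k + 1720 = (-(4/9)k + 340/27)(9k^2 + 237k - 3270) + (-(38608/9)k + 386080/9)
  9k^2 + 237k - 3270 = (-(81/38608)k - 2943/38608)(-(38608/9)k + 386080/9) + (0)
Last nonzero remainder: -(38608/9)k + 386080/9. Dividing through by -38608/9 gives the monic gcd k - 10.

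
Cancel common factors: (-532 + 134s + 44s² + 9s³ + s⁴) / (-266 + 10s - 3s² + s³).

(-14 + 5s + s²)/(-7 + s)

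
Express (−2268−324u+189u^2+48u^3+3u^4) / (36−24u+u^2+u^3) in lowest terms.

(126+39u+3u^2)/(−2+u)

Apply the Euclidean algorithm:
  3u^4+48u^3+189u^2−324u−2268 = (3u+45)(u^3+u^2−24u+36) + (216u^2+648u−3888)
  u^3+u^2−24u+36 = ((1/216)u−1/108)(216u^2+648u−3888) + (0)
Last nonzero remainder: 216u^2+648u−3888. Dividing through by 216 gives the monic gcd u^2+3u−18.
Cancel u^2+3u−18 from numerator and denominator to get the reduced form.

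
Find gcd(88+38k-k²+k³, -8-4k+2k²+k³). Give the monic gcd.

2+k

Repeated division with remainder:
  k³-k²+38k+88 = (k³+2k²-4k-8) + (-3k²+42k+96)
  k³+2k²-4k-8 = (-(1/3)k-16/3)(-3k²+42k+96) + (252k+504)
  -3k²+42k+96 = (-(1/84)k+4/21)(252k+504) + (0)
Last nonzero remainder: 252k+504. Dividing through by 252 gives the monic gcd k+2.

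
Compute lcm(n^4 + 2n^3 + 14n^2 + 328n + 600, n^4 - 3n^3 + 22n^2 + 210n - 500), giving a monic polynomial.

Repeated division with remainder:
  n^4 + 2n^3 + 14n^2 + 328n + 600 = (n^4 - 3n^3 + 22n^2 + 210n - 500) + (5n^3 - 8n^2 + 118n + 1100)
  n^4 - 3n^3 + 22n^2 + 210n - 500 = ((1/5)n - 7/25)(5n^3 - 8n^2 + 118n + 1100) + (-(96/25)n^2 + (576/25)n - 192)
  5n^3 - 8n^2 + 118n + 1100 = (-(125/96)n - 275/48)(-(96/25)n^2 + (576/25)n - 192) + (0)
Last nonzero remainder: -(96/25)n^2 + (576/25)n - 192. Dividing through by -96/25 gives the monic gcd n^2 - 6n + 50.
Then lcm(f, g) = f·g / gcd(f, g); expanding and making the result monic gives the answer.

n^6 + 5n^5 + 10n^4 + 350n^3 + 1444n^2 - 1480n - 6000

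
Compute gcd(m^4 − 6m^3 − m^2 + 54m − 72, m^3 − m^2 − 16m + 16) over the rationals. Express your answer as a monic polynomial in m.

Apply the Euclidean algorithm:
  m^4 − 6m^3 − m^2 + 54m − 72 = (m − 5)(m^3 − m^2 − 16m + 16) + (10m^2 − 42m + 8)
  m^3 − m^2 − 16m + 16 = ((1/10)m + 8/25)(10m^2 − 42m + 8) + (−(84/25)m + 336/25)
  10m^2 − 42m + 8 = (−(125/42)m + 25/42)(−(84/25)m + 336/25) + (0)
Last nonzero remainder: −(84/25)m + 336/25. Dividing through by −84/25 gives the monic gcd m − 4.

m − 4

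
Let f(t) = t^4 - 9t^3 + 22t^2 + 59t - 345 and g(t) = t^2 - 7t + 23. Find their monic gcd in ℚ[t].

Apply the Euclidean algorithm:
  t^4 - 9t^3 + 22t^2 + 59t - 345 = (t^2 - 2t - 15)(t^2 - 7t + 23) + (0)
The last nonzero remainder t^2 - 7t + 23 is already monic.

t^2 - 7t + 23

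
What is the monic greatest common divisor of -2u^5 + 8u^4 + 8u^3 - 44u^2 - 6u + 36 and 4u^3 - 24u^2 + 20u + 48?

u^2 - 2u - 3

By polynomial division,
  -2u^5 + 8u^4 + 8u^3 - 44u^2 - 6u + 36 = (-(1/2)u^2 - u - 3/2)(4u^3 - 24u^2 + 20u + 48) + (-36u^2 + 72u + 108)
  4u^3 - 24u^2 + 20u + 48 = (-(1/9)u + 4/9)(-36u^2 + 72u + 108) + (0)
Last nonzero remainder: -36u^2 + 72u + 108. Dividing through by -36 gives the monic gcd u^2 - 2u - 3.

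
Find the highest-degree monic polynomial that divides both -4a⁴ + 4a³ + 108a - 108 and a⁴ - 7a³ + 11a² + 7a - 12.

a² - 4a + 3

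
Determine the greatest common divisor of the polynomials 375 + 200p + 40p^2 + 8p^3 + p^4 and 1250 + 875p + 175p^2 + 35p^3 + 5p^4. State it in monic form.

Euclidean algorithm in ℚ[p]:
  p^4 + 8p^3 + 40p^2 + 200p + 375 = (1/5)(5p^4 + 35p^3 + 175p^2 + 875p + 1250) + (p^3 + 5p^2 + 25p + 125)
  5p^4 + 35p^3 + 175p^2 + 875p + 1250 = (5p + 10)(p^3 + 5p^2 + 25p + 125) + (0)
The last nonzero remainder p^3 + 5p^2 + 25p + 125 is already monic.

125 + 25p + 5p^2 + p^3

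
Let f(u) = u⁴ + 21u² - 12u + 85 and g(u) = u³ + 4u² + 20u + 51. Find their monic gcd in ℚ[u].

Apply the Euclidean algorithm:
  u⁴ + 21u² - 12u + 85 = (u - 4)(u³ + 4u² + 20u + 51) + (17u² + 17u + 289)
  u³ + 4u² + 20u + 51 = ((1/17)u + 3/17)(17u² + 17u + 289) + (0)
Last nonzero remainder: 17u² + 17u + 289. Dividing through by 17 gives the monic gcd u² + u + 17.

u² + u + 17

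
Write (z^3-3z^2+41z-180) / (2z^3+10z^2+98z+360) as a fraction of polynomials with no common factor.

(z-4)/(2z+8)

By polynomial division,
  z^3-3z^2+41z-180 = (1/2)(2z^3+10z^2+98z+360) + (-8z^2-8z-360)
  2z^3+10z^2+98z+360 = (-(1/4)z-1)(-8z^2-8z-360) + (0)
Last nonzero remainder: -8z^2-8z-360. Dividing through by -8 gives the monic gcd z^2+z+45.
Cancel z^2+z+45 from numerator and denominator to get the reduced form.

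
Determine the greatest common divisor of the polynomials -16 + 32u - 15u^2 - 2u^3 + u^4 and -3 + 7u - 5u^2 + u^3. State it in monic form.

1 - 2u + u^2

Repeated division with remainder:
  u^4 - 2u^3 - 15u^2 + 32u - 16 = (u + 3)(u^3 - 5u^2 + 7u - 3) + (-7u^2 + 14u - 7)
  u^3 - 5u^2 + 7u - 3 = (-(1/7)u + 3/7)(-7u^2 + 14u - 7) + (0)
Last nonzero remainder: -7u^2 + 14u - 7. Dividing through by -7 gives the monic gcd u^2 - 2u + 1.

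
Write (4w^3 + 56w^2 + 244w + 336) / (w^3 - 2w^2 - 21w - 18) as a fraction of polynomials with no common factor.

(4w^2 + 44w + 112)/(w^2 - 5w - 6)

Repeated division with remainder:
  4w^3 + 56w^2 + 244w + 336 = (4)(w^3 - 2w^2 - 21w - 18) + (64w^2 + 328w + 408)
  w^3 - 2w^2 - 21w - 18 = ((1/64)w - 57/512)(64w^2 + 328w + 408) + ((585/64)w + 1755/64)
  64w^2 + 328w + 408 = ((4096/585)w + 8704/585)((585/64)w + 1755/64) + (0)
Last nonzero remainder: (585/64)w + 1755/64. Dividing through by 585/64 gives the monic gcd w + 3.
Cancel w + 3 from numerator and denominator to get the reduced form.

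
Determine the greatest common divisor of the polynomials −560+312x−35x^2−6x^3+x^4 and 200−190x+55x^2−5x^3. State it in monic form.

20−9x+x^2

Euclidean algorithm in ℚ[x]:
  x^4−6x^3−35x^2+312x−560 = (−(1/5)x−1)(−5x^3+55x^2−190x+200) + (−18x^2+162x−360)
  −5x^3+55x^2−190x+200 = ((5/18)x−5/9)(−18x^2+162x−360) + (0)
Last nonzero remainder: −18x^2+162x−360. Dividing through by −18 gives the monic gcd x^2−9x+20.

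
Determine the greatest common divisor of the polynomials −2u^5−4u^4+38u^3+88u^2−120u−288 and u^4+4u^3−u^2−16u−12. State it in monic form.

u^3+3u^2−4u−12

By polynomial division,
  −2u^5−4u^4+38u^3+88u^2−120u−288 = (−2u+4)(u^4+4u^3−u^2−16u−12) + (20u^3+60u^2−80u−240)
  u^4+4u^3−u^2−16u−12 = ((1/20)u+1/20)(20u^3+60u^2−80u−240) + (0)
Last nonzero remainder: 20u^3+60u^2−80u−240. Dividing through by 20 gives the monic gcd u^3+3u^2−4u−12.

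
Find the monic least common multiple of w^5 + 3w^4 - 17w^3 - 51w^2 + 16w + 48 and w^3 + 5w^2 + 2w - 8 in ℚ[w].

w^6 + 5w^5 - 11w^4 - 85w^3 - 86w^2 + 80w + 96

Repeated division with remainder:
  w^5 + 3w^4 - 17w^3 - 51w^2 + 16w + 48 = (w^2 - 2w - 9)(w^3 + 5w^2 + 2w - 8) + (6w^2 + 18w - 24)
  w^3 + 5w^2 + 2w - 8 = ((1/6)w + 1/3)(6w^2 + 18w - 24) + (0)
Last nonzero remainder: 6w^2 + 18w - 24. Dividing through by 6 gives the monic gcd w^2 + 3w - 4.
Then lcm(f, g) = f·g / gcd(f, g); expanding and making the result monic gives the answer.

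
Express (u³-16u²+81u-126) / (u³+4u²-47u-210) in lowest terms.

Apply the Euclidean algorithm:
  u³-16u²+81u-126 = (u³+4u²-47u-210) + (-20u²+128u+84)
  u³+4u²-47u-210 = (-(1/20)u-13/25)(-20u²+128u+84) + ((594/25)u-4158/25)
  -20u²+128u+84 = (-(250/297)u-50/99)((594/25)u-4158/25) + (0)
Last nonzero remainder: (594/25)u-4158/25. Dividing through by 594/25 gives the monic gcd u-7.
Cancel u-7 from numerator and denominator to get the reduced form.

(u²-9u+18)/(u²+11u+30)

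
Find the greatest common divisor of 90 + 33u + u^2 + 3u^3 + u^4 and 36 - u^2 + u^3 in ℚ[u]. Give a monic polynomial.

Repeated division with remainder:
  u^4 + 3u^3 + u^2 + 33u + 90 = (u + 4)(u^3 - u^2 + 36) + (5u^2 - 3u - 54)
  u^3 - u^2 + 36 = ((1/5)u - 2/25)(5u^2 - 3u - 54) + ((264/25)u + 792/25)
  5u^2 - 3u - 54 = ((125/264)u - 75/44)((264/25)u + 792/25) + (0)
Last nonzero remainder: (264/25)u + 792/25. Dividing through by 264/25 gives the monic gcd u + 3.

3 + u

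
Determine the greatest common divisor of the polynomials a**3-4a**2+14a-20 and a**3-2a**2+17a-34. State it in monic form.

a-2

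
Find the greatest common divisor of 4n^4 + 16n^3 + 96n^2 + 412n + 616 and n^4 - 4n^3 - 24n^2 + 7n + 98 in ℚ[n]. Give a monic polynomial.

n^2 + 5n + 7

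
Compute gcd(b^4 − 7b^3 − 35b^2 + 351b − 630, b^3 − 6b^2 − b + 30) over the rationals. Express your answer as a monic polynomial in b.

Apply the Euclidean algorithm:
  b^4 − 7b^3 − 35b^2 + 351b − 630 = (b − 1)(b^3 − 6b^2 − b + 30) + (−40b^2 + 320b − 600)
  b^3 − 6b^2 − b + 30 = (−(1/40)b − 1/20)(−40b^2 + 320b − 600) + (0)
Last nonzero remainder: −40b^2 + 320b − 600. Dividing through by −40 gives the monic gcd b^2 − 8b + 15.

b^2 − 8b + 15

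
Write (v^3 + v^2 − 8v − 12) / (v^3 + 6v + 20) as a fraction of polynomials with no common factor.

Euclidean algorithm in ℚ[v]:
  v^3 + v^2 − 8v − 12 = (v^3 + 6v + 20) + (v^2 − 14v − 32)
  v^3 + 6v + 20 = (v + 14)(v^2 − 14v − 32) + (234v + 468)
  v^2 − 14v − 32 = ((1/234)v − 8/117)(234v + 468) + (0)
Last nonzero remainder: 234v + 468. Dividing through by 234 gives the monic gcd v + 2.
Cancel v + 2 from numerator and denominator to get the reduced form.

(v^2 − v − 6)/(v^2 − 2v + 10)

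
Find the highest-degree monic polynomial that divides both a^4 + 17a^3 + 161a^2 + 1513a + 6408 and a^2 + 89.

Repeated division with remainder:
  a^4 + 17a^3 + 161a^2 + 1513a + 6408 = (a^2 + 17a + 72)(a^2 + 89) + (0)
The last nonzero remainder a^2 + 89 is already monic.

a^2 + 89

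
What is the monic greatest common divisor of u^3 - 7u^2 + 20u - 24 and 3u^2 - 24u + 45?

u - 3

By polynomial division,
  u^3 - 7u^2 + 20u - 24 = ((1/3)u + 1/3)(3u^2 - 24u + 45) + (13u - 39)
  3u^2 - 24u + 45 = ((3/13)u - 15/13)(13u - 39) + (0)
Last nonzero remainder: 13u - 39. Dividing through by 13 gives the monic gcd u - 3.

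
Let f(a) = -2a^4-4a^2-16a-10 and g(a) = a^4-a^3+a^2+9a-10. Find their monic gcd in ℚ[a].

By polynomial division,
  -2a^4-4a^2-16a-10 = (-2)(a^4-a^3+a^2+9a-10) + (-2a^3-2a^2+2a-30)
  a^4-a^3+a^2+9a-10 = (-(1/2)a+1)(-2a^3-2a^2+2a-30) + (4a^2-8a+20)
  -2a^3-2a^2+2a-30 = (-(1/2)a-3/2)(4a^2-8a+20) + (0)
Last nonzero remainder: 4a^2-8a+20. Dividing through by 4 gives the monic gcd a^2-2a+5.

a^2-2a+5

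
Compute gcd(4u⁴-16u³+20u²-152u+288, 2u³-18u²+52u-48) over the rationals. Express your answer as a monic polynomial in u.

u²-6u+8

By polynomial division,
  4u⁴-16u³+20u²-152u+288 = (2u+10)(2u³-18u²+52u-48) + (96u²-576u+768)
  2u³-18u²+52u-48 = ((1/48)u-1/16)(96u²-576u+768) + (0)
Last nonzero remainder: 96u²-576u+768. Dividing through by 96 gives the monic gcd u²-6u+8.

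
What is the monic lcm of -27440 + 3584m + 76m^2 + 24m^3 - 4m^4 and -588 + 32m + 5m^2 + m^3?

By polynomial division,
  -4m^4 + 24m^3 + 76m^2 + 3584m - 27440 = (-4m + 44)(m^3 + 5m^2 + 32m - 588) + (-16m^2 - 176m - 1568)
  m^3 + 5m^2 + 32m - 588 = (-(1/16)m + 3/8)(-16m^2 - 176m - 1568) + (0)
Last nonzero remainder: -16m^2 - 176m - 1568. Dividing through by -16 gives the monic gcd m^2 + 11m + 98.
Then lcm(f, g) = f·g / gcd(f, g); expanding and making the result monic gives the answer.

-41160 + 12236m - 782m^2 + 17m^3 - 12m^4 + m^5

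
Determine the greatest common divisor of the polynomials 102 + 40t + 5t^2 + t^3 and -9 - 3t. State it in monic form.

3 + t

By polynomial division,
  t^3 + 5t^2 + 40t + 102 = (-(1/3)t^2 - (2/3)t - 34/3)(-3t - 9) + (0)
Last nonzero remainder: -3t - 9. Dividing through by -3 gives the monic gcd t + 3.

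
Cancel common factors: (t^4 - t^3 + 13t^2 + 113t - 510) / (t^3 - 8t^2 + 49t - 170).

(t^2 + 2t - 15)/(t - 5)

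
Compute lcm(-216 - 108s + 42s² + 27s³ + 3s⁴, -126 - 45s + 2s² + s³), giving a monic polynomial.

504 + 180s - 134s² - 49s³ + 2s⁴ + s⁵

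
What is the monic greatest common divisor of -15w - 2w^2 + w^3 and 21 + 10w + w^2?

3 + w

Euclidean algorithm in ℚ[w]:
  w^3 - 2w^2 - 15w = (w - 12)(w^2 + 10w + 21) + (84w + 252)
  w^2 + 10w + 21 = ((1/84)w + 1/12)(84w + 252) + (0)
Last nonzero remainder: 84w + 252. Dividing through by 84 gives the monic gcd w + 3.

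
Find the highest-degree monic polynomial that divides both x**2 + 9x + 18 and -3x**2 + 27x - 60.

1

Repeated division with remainder:
  x**2 + 9x + 18 = (-1/3)(-3x**2 + 27x - 60) + (18x - 2)
  -3x**2 + 27x - 60 = (-(1/6)x + 40/27)(18x - 2) + (-1540/27)
  18x - 2 = (-(243/770)x + 27/770)(-1540/27) + (0)
The last nonzero remainder is the constant -1540/27, so the polynomials are coprime and gcd = 1.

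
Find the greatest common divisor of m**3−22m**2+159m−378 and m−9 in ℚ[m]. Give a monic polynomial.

By polynomial division,
  m**3−22m**2+159m−378 = (m**2−13m+42)(m−9) + (0)
The last nonzero remainder m−9 is already monic.

m−9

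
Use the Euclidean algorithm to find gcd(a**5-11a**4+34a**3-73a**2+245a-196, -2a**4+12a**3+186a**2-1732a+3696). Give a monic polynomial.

Euclidean algorithm in ℚ[a]:
  a**5-11a**4+34a**3-73a**2+245a-196 = (-(1/2)a+5/2)(-2a**4+12a**3+186a**2-1732a+3696) + (97a**3-1404a**2+6423a-9436)
  -2a**4+12a**3+186a**2-1732a+3696 = (-(2/97)a-1644/9409)(97a**3-1404a**2+6423a-9436) + ((687960/9409)a**2-(7567560/9409)a+19262880/9409)
  97a**3-1404a**2+6423a-9436 = ((912673/687960)a-3170833/687960)((687960/9409)a**2-(7567560/9409)a+19262880/9409) + (0)
Last nonzero remainder: (687960/9409)a**2-(7567560/9409)a+19262880/9409. Dividing through by 687960/9409 gives the monic gcd a**2-11a+28.

a**2-11a+28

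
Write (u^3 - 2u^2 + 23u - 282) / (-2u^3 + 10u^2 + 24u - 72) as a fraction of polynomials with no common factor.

(-u^2 - 4u - 47)/(2u^2 + 2u - 12)

Apply the Euclidean algorithm:
  u^3 - 2u^2 + 23u - 282 = (-1/2)(-2u^3 + 10u^2 + 24u - 72) + (3u^2 + 35u - 318)
  -2u^3 + 10u^2 + 24u - 72 = (-(2/3)u + 100/9)(3u^2 + 35u - 318) + (-(5192/9)u + 10384/3)
  3u^2 + 35u - 318 = (-(27/5192)u - 477/5192)(-(5192/9)u + 10384/3) + (0)
Last nonzero remainder: -(5192/9)u + 10384/3. Dividing through by -5192/9 gives the monic gcd u - 6.
Cancel u - 6 from numerator and denominator to get the reduced form.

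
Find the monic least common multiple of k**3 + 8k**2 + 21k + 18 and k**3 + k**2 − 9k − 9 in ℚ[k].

k**5 + 6k**4 + 2k**3 − 48k**2 − 99k − 54

By polynomial division,
  k**3 + 8k**2 + 21k + 18 = (k**3 + k**2 − 9k − 9) + (7k**2 + 30k + 27)
  k**3 + k**2 − 9k − 9 = ((1/7)k − 23/49)(7k**2 + 30k + 27) + ((60/49)k + 180/49)
  7k**2 + 30k + 27 = ((343/60)k + 147/20)((60/49)k + 180/49) + (0)
Last nonzero remainder: (60/49)k + 180/49. Dividing through by 60/49 gives the monic gcd k + 3.
Then lcm(f, g) = f·g / gcd(f, g); expanding and making the result monic gives the answer.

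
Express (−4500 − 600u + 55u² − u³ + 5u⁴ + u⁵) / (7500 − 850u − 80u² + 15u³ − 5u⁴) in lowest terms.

(−150 − 25u − 4u² − u³)/(250 − 20u + 5u²)

By polynomial division,
  u⁵ + 5u⁴ − u³ + 55u² − 600u − 4500 = (−(1/5)u − 8/5)(−5u⁴ + 15u³ − 80u² − 850u + 7500) + (7u³ − 243u² − 460u + 7500)
  −5u⁴ + 15u³ − 80u² − 850u + 7500 = (−(5/7)u − 1110/49)(7u³ − 243u² − 460u + 7500) + (−(289750/49)u² − (289750/49)u + 8692500/49)
  7u³ − 243u² − 460u + 7500 = (−(343/289750)u + 49/1159)(−(289750/49)u² − (289750/49)u + 8692500/49) + (0)
Last nonzero remainder: −(289750/49)u² − (289750/49)u + 8692500/49. Dividing through by −289750/49 gives the monic gcd u² + u − 30.
Cancel u² + u − 30 from numerator and denominator to get the reduced form.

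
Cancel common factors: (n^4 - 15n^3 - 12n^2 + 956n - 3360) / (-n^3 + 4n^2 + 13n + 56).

(-n^3 + 8n^2 + 68n - 480)/(n^2 + 3n + 8)

Repeated division with remainder:
  n^4 - 15n^3 - 12n^2 + 956n - 3360 = (-n + 11)(-n^3 + 4n^2 + 13n + 56) + (-43n^2 + 869n - 3976)
  -n^3 + 4n^2 + 13n + 56 = ((1/43)n + 697/1849)(-43n^2 + 869n - 3976) + (-(410688/1849)n + 2874816/1849)
  -43n^2 + 869n - 3976 = ((79507/410688)n - 131279/51336)(-(410688/1849)n + 2874816/1849) + (0)
Last nonzero remainder: -(410688/1849)n + 2874816/1849. Dividing through by -410688/1849 gives the monic gcd n - 7.
Cancel n - 7 from numerator and denominator to get the reduced form.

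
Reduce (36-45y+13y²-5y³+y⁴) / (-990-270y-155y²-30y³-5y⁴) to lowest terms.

(-4+5y-y²)/(110+30y+5y²)

Repeated division with remainder:
  y⁴-5y³+13y²-45y+36 = (-1/5)(-5y⁴-30y³-155y²-270y-990) + (-11y³-18y²-99y-162)
  -5y⁴-30y³-155y²-270y-990 = ((5/11)y+240/121)(-11y³-18y²-99y-162) + (-(8990/121)y²-80910/121)
  -11y³-18y²-99y-162 = ((1331/8990)y+1089/4495)(-(8990/121)y²-80910/121) + (0)
Last nonzero remainder: -(8990/121)y²-80910/121. Dividing through by -8990/121 gives the monic gcd y²+9.
Cancel y²+9 from numerator and denominator to get the reduced form.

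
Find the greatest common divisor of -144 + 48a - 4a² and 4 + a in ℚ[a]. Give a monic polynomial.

1

By polynomial division,
  -4a² + 48a - 144 = (-4a + 64)(a + 4) + (-400)
  a + 4 = (-(1/400)a - 1/100)(-400) + (0)
The last nonzero remainder is the constant -400, so the polynomials are coprime and gcd = 1.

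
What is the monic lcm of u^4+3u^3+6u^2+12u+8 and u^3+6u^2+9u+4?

Euclidean algorithm in ℚ[u]:
  u^4+3u^3+6u^2+12u+8 = (u−3)(u^3+6u^2+9u+4) + (15u^2+35u+20)
  u^3+6u^2+9u+4 = ((1/15)u+11/45)(15u^2+35u+20) + (−(8/9)u−8/9)
  15u^2+35u+20 = (−(135/8)u−45/2)(−(8/9)u−8/9) + (0)
Last nonzero remainder: −(8/9)u−8/9. Dividing through by −8/9 gives the monic gcd u+1.
Then lcm(f, g) = f·g / gcd(f, g); expanding and making the result monic gives the answer.

u^6+8u^5+25u^4+54u^3+92u^2+88u+32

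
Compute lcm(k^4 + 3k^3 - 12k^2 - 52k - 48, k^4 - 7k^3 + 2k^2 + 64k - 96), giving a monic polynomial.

k^6 - 3k^5 - 22k^4 + 44k^3 + 168k^2 - 128k - 384

Euclidean algorithm in ℚ[k]:
  k^4 + 3k^3 - 12k^2 - 52k - 48 = (k^4 - 7k^3 + 2k^2 + 64k - 96) + (10k^3 - 14k^2 - 116k + 48)
  k^4 - 7k^3 + 2k^2 + 64k - 96 = ((1/10)k - 14/25)(10k^3 - 14k^2 - 116k + 48) + ((144/25)k^2 - (144/25)k - 1728/25)
  10k^3 - 14k^2 - 116k + 48 = ((125/72)k - 25/36)((144/25)k^2 - (144/25)k - 1728/25) + (0)
Last nonzero remainder: (144/25)k^2 - (144/25)k - 1728/25. Dividing through by 144/25 gives the monic gcd k^2 - k - 12.
Then lcm(f, g) = f·g / gcd(f, g); expanding and making the result monic gives the answer.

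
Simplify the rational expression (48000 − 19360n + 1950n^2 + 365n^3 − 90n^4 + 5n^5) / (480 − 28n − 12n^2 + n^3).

Apply the Euclidean algorithm:
  5n^5 − 90n^4 + 365n^3 + 1950n^2 − 19360n + 48000 = (5n^2 − 30n + 145)(n^3 − 12n^2 − 28n + 480) + (450n^2 − 900n − 21600)
  n^3 − 12n^2 − 28n + 480 = ((1/450)n − 1/45)(450n^2 − 900n − 21600) + (0)
Last nonzero remainder: 450n^2 − 900n − 21600. Dividing through by 450 gives the monic gcd n^2 − 2n − 48.
Cancel n^2 − 2n − 48 from numerator and denominator to get the reduced form.

(−1000 + 445n − 80n^2 + 5n^3)/(−10 + n)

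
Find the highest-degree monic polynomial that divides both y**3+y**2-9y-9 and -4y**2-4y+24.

y+3

Apply the Euclidean algorithm:
  y**3+y**2-9y-9 = (-(1/4)y)(-4y**2-4y+24) + (-3y-9)
  -4y**2-4y+24 = ((4/3)y-8/3)(-3y-9) + (0)
Last nonzero remainder: -3y-9. Dividing through by -3 gives the monic gcd y+3.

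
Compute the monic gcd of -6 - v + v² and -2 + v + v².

2 + v

Apply the Euclidean algorithm:
  v² - v - 6 = (v² + v - 2) + (-2v - 4)
  v² + v - 2 = (-(1/2)v + 1/2)(-2v - 4) + (0)
Last nonzero remainder: -2v - 4. Dividing through by -2 gives the monic gcd v + 2.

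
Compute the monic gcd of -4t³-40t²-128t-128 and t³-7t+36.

t+4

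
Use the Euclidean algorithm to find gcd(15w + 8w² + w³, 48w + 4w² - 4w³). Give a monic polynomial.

Apply the Euclidean algorithm:
  w³ + 8w² + 15w = (-1/4)(-4w³ + 4w² + 48w) + (9w² + 27w)
  -4w³ + 4w² + 48w = (-(4/9)w + 16/9)(9w² + 27w) + (0)
Last nonzero remainder: 9w² + 27w. Dividing through by 9 gives the monic gcd w² + 3w.

3w + w²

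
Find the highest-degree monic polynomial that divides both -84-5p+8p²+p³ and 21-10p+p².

-3+p

By polynomial division,
  p³+8p²-5p-84 = (p+18)(p²-10p+21) + (154p-462)
  p²-10p+21 = ((1/154)p-1/22)(154p-462) + (0)
Last nonzero remainder: 154p-462. Dividing through by 154 gives the monic gcd p-3.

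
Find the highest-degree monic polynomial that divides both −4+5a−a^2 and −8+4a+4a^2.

−1+a

Repeated division with remainder:
  −a^2+5a−4 = (−1/4)(4a^2+4a−8) + (6a−6)
  4a^2+4a−8 = ((2/3)a+4/3)(6a−6) + (0)
Last nonzero remainder: 6a−6. Dividing through by 6 gives the monic gcd a−1.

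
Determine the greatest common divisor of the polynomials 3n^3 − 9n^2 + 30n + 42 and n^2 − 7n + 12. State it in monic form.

Repeated division with remainder:
  3n^3 − 9n^2 + 30n + 42 = (3n + 12)(n^2 − 7n + 12) + (78n − 102)
  n^2 − 7n + 12 = ((1/78)n − 37/507)(78n − 102) + (770/169)
  78n − 102 = ((6591/385)n − 8619/385)(770/169) + (0)
The last nonzero remainder is the constant 770/169, so the polynomials are coprime and gcd = 1.

1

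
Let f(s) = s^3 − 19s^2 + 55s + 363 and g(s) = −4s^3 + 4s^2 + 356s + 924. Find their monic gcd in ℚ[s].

s^2 − 8s − 33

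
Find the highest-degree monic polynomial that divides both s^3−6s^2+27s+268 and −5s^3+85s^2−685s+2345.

By polynomial division,
  s^3−6s^2+27s+268 = (−1/5)(−5s^3+85s^2−685s+2345) + (11s^2−110s+737)
  −5s^3+85s^2−685s+2345 = (−(5/11)s+35/11)(11s^2−110s+737) + (0)
Last nonzero remainder: 11s^2−110s+737. Dividing through by 11 gives the monic gcd s^2−10s+67.

s^2−10s+67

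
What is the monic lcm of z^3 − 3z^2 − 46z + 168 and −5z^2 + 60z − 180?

z^4 − 9z^3 − 28z^2 + 444z − 1008

Apply the Euclidean algorithm:
  z^3 − 3z^2 − 46z + 168 = (−(1/5)z − 9/5)(−5z^2 + 60z − 180) + (26z − 156)
  −5z^2 + 60z − 180 = (−(5/26)z + 15/13)(26z − 156) + (0)
Last nonzero remainder: 26z − 156. Dividing through by 26 gives the monic gcd z − 6.
Then lcm(f, g) = f·g / gcd(f, g); expanding and making the result monic gives the answer.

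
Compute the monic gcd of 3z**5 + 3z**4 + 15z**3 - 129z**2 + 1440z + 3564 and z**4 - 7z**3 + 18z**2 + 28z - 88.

z**3 - 5z**2 + 8z + 44

By polynomial division,
  3z**5 + 3z**4 + 15z**3 - 129z**2 + 1440z + 3564 = (3z + 24)(z**4 - 7z**3 + 18z**2 + 28z - 88) + (129z**3 - 645z**2 + 1032z + 5676)
  z**4 - 7z**3 + 18z**2 + 28z - 88 = ((1/129)z - 2/129)(129z**3 - 645z**2 + 1032z + 5676) + (0)
Last nonzero remainder: 129z**3 - 645z**2 + 1032z + 5676. Dividing through by 129 gives the monic gcd z**3 - 5z**2 + 8z + 44.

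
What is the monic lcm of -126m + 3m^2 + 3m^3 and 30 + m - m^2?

-210m - 37m^2 + 6m^3 + m^4

Apply the Euclidean algorithm:
  3m^3 + 3m^2 - 126m = (-3m - 6)(-m^2 + m + 30) + (-30m + 180)
  -m^2 + m + 30 = ((1/30)m + 1/6)(-30m + 180) + (0)
Last nonzero remainder: -30m + 180. Dividing through by -30 gives the monic gcd m - 6.
Then lcm(f, g) = f·g / gcd(f, g); expanding and making the result monic gives the answer.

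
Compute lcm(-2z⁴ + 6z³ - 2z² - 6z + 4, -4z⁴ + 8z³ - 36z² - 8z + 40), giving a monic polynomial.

Apply the Euclidean algorithm:
  -2z⁴ + 6z³ - 2z² - 6z + 4 = (1/2)(-4z⁴ + 8z³ - 36z² - 8z + 40) + (2z³ + 16z² - 2z - 16)
  -4z⁴ + 8z³ - 36z² - 8z + 40 = (-2z + 20)(2z³ + 16z² - 2z - 16) + (-360z² + 360)
  2z³ + 16z² - 2z - 16 = (-(1/180)z - 2/45)(-360z² + 360) + (0)
Last nonzero remainder: -360z² + 360. Dividing through by -360 gives the monic gcd z² - 1.
Then lcm(f, g) = f·g / gcd(f, g); expanding and making the result monic gives the answer.

z⁶ - 5z⁵ + 17z⁴ - 29z³ + 2z² + 34z - 20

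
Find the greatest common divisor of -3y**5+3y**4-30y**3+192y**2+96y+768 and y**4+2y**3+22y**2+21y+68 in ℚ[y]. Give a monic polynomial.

y**2+y+4

Repeated division with remainder:
  -3y**5+3y**4-30y**3+192y**2+96y+768 = (-3y+9)(y**4+2y**3+22y**2+21y+68) + (18y**3+57y**2+111y+156)
  y**4+2y**3+22y**2+21y+68 = ((1/18)y-7/108)(18y**3+57y**2+111y+156) + ((703/36)y**2+(703/36)y+703/9)
  18y**3+57y**2+111y+156 = ((648/703)y+1404/703)((703/36)y**2+(703/36)y+703/9) + (0)
Last nonzero remainder: (703/36)y**2+(703/36)y+703/9. Dividing through by 703/36 gives the monic gcd y**2+y+4.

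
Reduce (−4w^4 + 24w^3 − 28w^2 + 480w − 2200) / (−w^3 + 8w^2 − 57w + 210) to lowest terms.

Apply the Euclidean algorithm:
  −4w^4 + 24w^3 − 28w^2 + 480w − 2200 = (4w + 8)(−w^3 + 8w^2 − 57w + 210) + (136w^2 + 96w − 3880)
  −w^3 + 8w^2 − 57w + 210 = (−(1/136)w + 37/578)(136w^2 + 96w − 3880) + (−(26494/289)w + 132470/289)
  136w^2 + 96w − 3880 = (−(19652/13247)w − 112132/13247)(−(26494/289)w + 132470/289) + (0)
Last nonzero remainder: −(26494/289)w + 132470/289. Dividing through by −26494/289 gives the monic gcd w − 5.
Cancel w − 5 from numerator and denominator to get the reduced form.

(4w^3 − 4w^2 + 8w − 440)/(w^2 − 3w + 42)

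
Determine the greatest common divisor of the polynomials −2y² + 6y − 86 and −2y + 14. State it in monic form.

1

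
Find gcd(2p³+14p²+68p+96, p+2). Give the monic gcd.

p+2

By polynomial division,
  2p³+14p²+68p+96 = (2p²+10p+48)(p+2) + (0)
The last nonzero remainder p+2 is already monic.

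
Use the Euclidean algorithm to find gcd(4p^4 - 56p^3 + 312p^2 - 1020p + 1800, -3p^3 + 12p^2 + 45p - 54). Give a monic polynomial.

p - 6

Apply the Euclidean algorithm:
  4p^4 - 56p^3 + 312p^2 - 1020p + 1800 = (-(4/3)p + 40/3)(-3p^3 + 12p^2 + 45p - 54) + (212p^2 - 1692p + 2520)
  -3p^3 + 12p^2 + 45p - 54 = (-(3/212)p - 633/11236)(212p^2 - 1692p + 2520) + (-(41184/2809)p + 247104/2809)
  212p^2 - 1692p + 2520 = (-(148877/10296)p + 98315/3432)(-(41184/2809)p + 247104/2809) + (0)
Last nonzero remainder: -(41184/2809)p + 247104/2809. Dividing through by -41184/2809 gives the monic gcd p - 6.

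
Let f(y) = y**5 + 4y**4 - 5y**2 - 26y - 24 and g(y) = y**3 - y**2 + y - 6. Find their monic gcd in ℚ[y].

Euclidean algorithm in ℚ[y]:
  y**5 + 4y**4 - 5y**2 - 26y - 24 = (y**2 + 5y + 4)(y**3 - y**2 + y - 6) + (0)
The last nonzero remainder y**3 - y**2 + y - 6 is already monic.

y**3 - y**2 + y - 6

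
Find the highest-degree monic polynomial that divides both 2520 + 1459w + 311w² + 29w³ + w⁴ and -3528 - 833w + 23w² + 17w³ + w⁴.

504 + 191w + 24w² + w³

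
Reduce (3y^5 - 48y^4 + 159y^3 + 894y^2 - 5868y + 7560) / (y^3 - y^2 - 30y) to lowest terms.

(3y^3 - 45y^2 + 204y - 252)/(y)

Repeated division with remainder:
  3y^5 - 48y^4 + 159y^3 + 894y^2 - 5868y + 7560 = (3y^2 - 45y + 204)(y^3 - y^2 - 30y) + (-252y^2 + 252y + 7560)
  y^3 - y^2 - 30y = (-(1/252)y)(-252y^2 + 252y + 7560) + (0)
Last nonzero remainder: -252y^2 + 252y + 7560. Dividing through by -252 gives the monic gcd y^2 - y - 30.
Cancel y^2 - y - 30 from numerator and denominator to get the reduced form.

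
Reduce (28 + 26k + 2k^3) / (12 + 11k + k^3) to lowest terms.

Euclidean algorithm in ℚ[k]:
  2k^3 + 26k + 28 = (2)(k^3 + 11k + 12) + (4k + 4)
  k^3 + 11k + 12 = ((1/4)k^2 - (1/4)k + 3)(4k + 4) + (0)
Last nonzero remainder: 4k + 4. Dividing through by 4 gives the monic gcd k + 1.
Cancel k + 1 from numerator and denominator to get the reduced form.

(28 - 2k + 2k^2)/(12 - k + k^2)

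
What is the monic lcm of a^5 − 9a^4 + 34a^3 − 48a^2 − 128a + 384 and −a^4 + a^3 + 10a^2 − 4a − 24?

By polynomial division,
  a^5 − 9a^4 + 34a^3 − 48a^2 − 128a + 384 = (−a + 8)(−a^4 + a^3 + 10a^2 − 4a − 24) + (36a^3 − 132a^2 − 120a + 576)
  −a^4 + a^3 + 10a^2 − 4a − 24 = (−(1/36)a − 2/27)(36a^3 − 132a^2 − 120a + 576) + (−(28/9)a^2 + (28/9)a + 56/3)
  36a^3 − 132a^2 − 120a + 576 = (−(81/7)a + 216/7)(−(28/9)a^2 + (28/9)a + 56/3) + (0)
Last nonzero remainder: −(28/9)a^2 + (28/9)a + 56/3. Dividing through by −28/9 gives the monic gcd a^2 − a − 6.
Then lcm(f, g) = f·g / gcd(f, g); expanding and making the result monic gives the answer.

a^7 − 9a^6 + 30a^5 − 12a^4 − 264a^3 + 576a^2 + 512a − 1536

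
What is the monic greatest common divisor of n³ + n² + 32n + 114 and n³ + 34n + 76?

Euclidean algorithm in ℚ[n]:
  n³ + n² + 32n + 114 = (n³ + 34n + 76) + (n² - 2n + 38)
  n³ + 34n + 76 = (n + 2)(n² - 2n + 38) + (0)
The last nonzero remainder n² - 2n + 38 is already monic.

n² - 2n + 38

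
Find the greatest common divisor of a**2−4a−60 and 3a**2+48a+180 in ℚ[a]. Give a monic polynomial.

a+6

Repeated division with remainder:
  a**2−4a−60 = (1/3)(3a**2+48a+180) + (−20a−120)
  3a**2+48a+180 = (−(3/20)a−3/2)(−20a−120) + (0)
Last nonzero remainder: −20a−120. Dividing through by −20 gives the monic gcd a+6.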